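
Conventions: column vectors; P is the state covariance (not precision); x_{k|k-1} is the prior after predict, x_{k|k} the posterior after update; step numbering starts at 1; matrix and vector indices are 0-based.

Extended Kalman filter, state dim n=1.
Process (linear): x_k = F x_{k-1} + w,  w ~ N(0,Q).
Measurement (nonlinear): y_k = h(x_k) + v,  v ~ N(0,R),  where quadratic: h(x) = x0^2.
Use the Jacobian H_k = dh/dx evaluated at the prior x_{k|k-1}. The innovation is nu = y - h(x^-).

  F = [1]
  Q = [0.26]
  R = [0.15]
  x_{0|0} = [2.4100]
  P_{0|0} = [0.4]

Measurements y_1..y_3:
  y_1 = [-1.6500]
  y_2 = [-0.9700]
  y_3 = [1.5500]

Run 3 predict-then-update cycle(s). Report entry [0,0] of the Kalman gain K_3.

step 1: x^-=[2.4100]  P^-=[0.6600]  H_jac=[4.8200]  S=[15.4834]  K=[0.2055]  nu=[-7.4581]  x^+=[0.8777]  P^+=[0.0064]
step 2: x^-=[0.8777]  P^-=[0.2664]  H_jac=[1.7553]  S=[0.9708]  K=[0.4817]  nu=[-1.7403]  x^+=[0.0394]  P^+=[0.0412]
step 3: x^-=[0.0394]  P^-=[0.3012]  H_jac=[0.0788]  S=[0.1519]  K=[0.1563]  nu=[1.5484]  x^+=[0.2815]  P^+=[0.2974]

K[0,0] = 0.1563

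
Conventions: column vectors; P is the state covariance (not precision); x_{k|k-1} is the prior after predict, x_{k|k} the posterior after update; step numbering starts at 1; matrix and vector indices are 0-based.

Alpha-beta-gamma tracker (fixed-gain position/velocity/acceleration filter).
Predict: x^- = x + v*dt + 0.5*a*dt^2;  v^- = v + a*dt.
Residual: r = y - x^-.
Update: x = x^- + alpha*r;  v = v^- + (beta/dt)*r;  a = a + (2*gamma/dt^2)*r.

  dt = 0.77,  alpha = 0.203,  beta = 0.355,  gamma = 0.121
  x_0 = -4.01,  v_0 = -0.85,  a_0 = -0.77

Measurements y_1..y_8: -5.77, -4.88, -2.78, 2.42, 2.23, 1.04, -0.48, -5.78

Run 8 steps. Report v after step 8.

v_post = -10.5124

step 1: x_pred=-4.8928  r=-0.8772  x^+=-5.0708  v^+=-1.8473  a^+=-1.1281
step 2: x_pred=-6.8277  r=1.9477  x^+=-6.4323  v^+=-1.8180  a^+=-0.3331
step 3: x_pred=-7.9309  r=5.1509  x^+=-6.8853  v^+=0.3003  a^+=1.7693
step 4: x_pred=-6.1295  r=8.5495  x^+=-4.3939  v^+=5.6044  a^+=5.2589
step 5: x_pred=1.4804  r=0.7496  x^+=1.6326  v^+=9.9993  a^+=5.5649
step 6: x_pred=10.9818  r=-9.9418  x^+=8.9636  v^+=9.7007  a^+=1.5070
step 7: x_pred=16.8799  r=-17.3599  x^+=13.3558  v^+=2.8575  a^+=-5.5787
step 8: x_pred=13.9024  r=-19.6824  x^+=9.9068  v^+=-10.5124  a^+=-13.6123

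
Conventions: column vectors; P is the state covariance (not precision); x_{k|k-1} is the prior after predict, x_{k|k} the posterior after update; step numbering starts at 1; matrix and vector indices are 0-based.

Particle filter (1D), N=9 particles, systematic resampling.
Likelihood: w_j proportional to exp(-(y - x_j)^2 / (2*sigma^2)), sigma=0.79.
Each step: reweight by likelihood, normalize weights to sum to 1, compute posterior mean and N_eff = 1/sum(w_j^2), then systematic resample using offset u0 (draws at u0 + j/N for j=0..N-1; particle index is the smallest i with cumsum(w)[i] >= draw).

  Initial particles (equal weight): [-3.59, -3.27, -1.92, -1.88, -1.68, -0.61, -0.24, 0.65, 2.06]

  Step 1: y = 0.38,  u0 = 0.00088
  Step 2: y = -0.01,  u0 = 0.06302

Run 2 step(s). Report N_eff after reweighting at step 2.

N_eff = 7.9895

step 1: w=[0.0000, 0.0000, 0.0063, 0.0073, 0.0145, 0.1980, 0.3191, 0.4096, 0.0453]  mean=0.1120  Neff=3.2138  idx=[2, 5, 5, 6, 6, 7, 7, 7, 7]
step 2: w=[0.0085, 0.1191, 0.1191, 0.1524, 0.1524, 0.1121, 0.1121, 0.1121, 0.1121]  mean=0.0566  Neff=7.9895  idx=[1, 2, 3, 3, 4, 5, 6, 7, 8]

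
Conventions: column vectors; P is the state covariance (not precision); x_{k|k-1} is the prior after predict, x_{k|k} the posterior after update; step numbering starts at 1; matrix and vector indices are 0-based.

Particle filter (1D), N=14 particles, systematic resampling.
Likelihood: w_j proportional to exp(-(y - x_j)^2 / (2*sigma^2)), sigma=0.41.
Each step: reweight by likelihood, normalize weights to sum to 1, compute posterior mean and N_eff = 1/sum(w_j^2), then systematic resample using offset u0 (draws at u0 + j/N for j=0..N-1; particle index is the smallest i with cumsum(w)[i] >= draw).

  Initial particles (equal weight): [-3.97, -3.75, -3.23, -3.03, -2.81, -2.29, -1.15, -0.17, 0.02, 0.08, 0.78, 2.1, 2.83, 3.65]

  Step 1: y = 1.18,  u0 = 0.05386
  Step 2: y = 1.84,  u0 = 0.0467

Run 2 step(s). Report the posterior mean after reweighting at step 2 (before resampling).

post_mean = 1.8463

step 1: w=[0.0000, 0.0000, 0.0000, 0.0000, 0.0000, 0.0000, 0.0000, 0.0059, 0.0243, 0.0364, 0.8259, 0.1072, 0.0004, 0.0000]  mean=0.8729  Neff=1.4378  idx=[9, 10, 10, 10, 10, 10, 10, 10, 10, 10, 10, 10, 11, 11]
step 2: w=[0.0000, 0.0175, 0.0175, 0.0175, 0.0175, 0.0175, 0.0175, 0.0175, 0.0175, 0.0175, 0.0175, 0.0175, 0.4039, 0.4039]  mean=1.8463  Neff=3.0335  idx=[3, 7, 11, 12, 12, 12, 12, 12, 13, 13, 13, 13, 13, 13]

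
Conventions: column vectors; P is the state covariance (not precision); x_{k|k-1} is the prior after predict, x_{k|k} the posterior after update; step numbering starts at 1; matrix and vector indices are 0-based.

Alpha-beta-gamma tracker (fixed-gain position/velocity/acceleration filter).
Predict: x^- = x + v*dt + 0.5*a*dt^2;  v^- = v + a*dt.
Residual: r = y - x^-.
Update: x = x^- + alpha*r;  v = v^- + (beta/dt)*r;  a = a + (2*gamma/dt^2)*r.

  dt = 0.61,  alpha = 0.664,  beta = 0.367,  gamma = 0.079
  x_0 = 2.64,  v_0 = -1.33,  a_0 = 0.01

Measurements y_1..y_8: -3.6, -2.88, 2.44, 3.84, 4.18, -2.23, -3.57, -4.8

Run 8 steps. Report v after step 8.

step 1: x_pred=1.8306  r=-5.4306  x^+=-1.7753  v^+=-4.5911  a^+=-2.2959
step 2: x_pred=-5.0031  r=2.1231  x^+=-3.5934  v^+=-4.7143  a^+=-1.3944
step 3: x_pred=-6.7285  r=9.1685  x^+=-0.6406  v^+=-0.0488  a^+=2.4987
step 4: x_pred=-0.2055  r=4.0455  x^+=2.4807  v^+=3.9094  a^+=4.2165
step 5: x_pred=5.6499  r=-1.4699  x^+=4.6739  v^+=5.5971  a^+=3.5923
step 6: x_pred=8.7564  r=-10.9864  x^+=1.4614  v^+=1.1785  a^+=-1.0727
step 7: x_pred=1.9808  r=-5.5508  x^+=-1.7049  v^+=-2.8154  a^+=-3.4296
step 8: x_pred=-4.0604  r=-0.7396  x^+=-4.5515  v^+=-5.3524  a^+=-3.7437

v_post = -5.3524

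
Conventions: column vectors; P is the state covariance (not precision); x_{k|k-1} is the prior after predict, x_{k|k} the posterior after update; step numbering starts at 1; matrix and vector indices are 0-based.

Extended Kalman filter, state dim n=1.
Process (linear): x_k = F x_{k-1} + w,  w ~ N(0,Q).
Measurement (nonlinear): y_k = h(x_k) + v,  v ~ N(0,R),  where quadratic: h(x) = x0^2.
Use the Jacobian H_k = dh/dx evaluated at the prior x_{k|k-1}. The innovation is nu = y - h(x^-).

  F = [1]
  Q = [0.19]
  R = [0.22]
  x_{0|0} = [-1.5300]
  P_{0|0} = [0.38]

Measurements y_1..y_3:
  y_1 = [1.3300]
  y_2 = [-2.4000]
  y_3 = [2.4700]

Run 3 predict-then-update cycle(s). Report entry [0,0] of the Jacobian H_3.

H_jac[0,0] = 0.2888

step 1: x^-=[-1.5300]  P^-=[0.5700]  H_jac=[-3.0600]  S=[5.5573]  K=[-0.3139]  nu=[-1.0109]  x^+=[-1.2127]  P^+=[0.0226]
step 2: x^-=[-1.2127]  P^-=[0.2126]  H_jac=[-2.4254]  S=[1.4705]  K=[-0.3506]  nu=[-3.8707]  x^+=[0.1444]  P^+=[0.0318]
step 3: x^-=[0.1444]  P^-=[0.2218]  H_jac=[0.2888]  S=[0.2385]  K=[0.2686]  nu=[2.4492]  x^+=[0.8022]  P^+=[0.2046]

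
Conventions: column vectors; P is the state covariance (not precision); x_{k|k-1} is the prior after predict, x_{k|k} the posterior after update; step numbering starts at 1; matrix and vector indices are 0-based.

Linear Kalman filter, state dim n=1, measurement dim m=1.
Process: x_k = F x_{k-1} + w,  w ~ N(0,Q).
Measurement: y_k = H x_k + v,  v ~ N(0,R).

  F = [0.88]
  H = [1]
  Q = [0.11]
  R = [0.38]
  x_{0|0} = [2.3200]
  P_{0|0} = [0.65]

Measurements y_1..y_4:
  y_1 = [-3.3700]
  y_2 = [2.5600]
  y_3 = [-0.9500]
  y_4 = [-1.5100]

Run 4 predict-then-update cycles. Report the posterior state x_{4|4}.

x_post = [-0.6221]

step 1: x^-=[2.0416]  P^-=[0.6134]  S=[0.9934]  K=[0.6175]  nu=[-5.4116]  x^+=[-1.2998]  P^+=[0.2346]
step 2: x^-=[-1.1439]  P^-=[0.2917]  S=[0.6717]  K=[0.4343]  nu=[3.7039]  x^+=[0.4646]  P^+=[0.1650]
step 3: x^-=[0.4089]  P^-=[0.2378]  S=[0.6178]  K=[0.3849]  nu=[-1.3589]  x^+=[-0.1142]  P^+=[0.1463]
step 4: x^-=[-0.1005]  P^-=[0.2233]  S=[0.6033]  K=[0.3701]  nu=[-1.4095]  x^+=[-0.6221]  P^+=[0.1406]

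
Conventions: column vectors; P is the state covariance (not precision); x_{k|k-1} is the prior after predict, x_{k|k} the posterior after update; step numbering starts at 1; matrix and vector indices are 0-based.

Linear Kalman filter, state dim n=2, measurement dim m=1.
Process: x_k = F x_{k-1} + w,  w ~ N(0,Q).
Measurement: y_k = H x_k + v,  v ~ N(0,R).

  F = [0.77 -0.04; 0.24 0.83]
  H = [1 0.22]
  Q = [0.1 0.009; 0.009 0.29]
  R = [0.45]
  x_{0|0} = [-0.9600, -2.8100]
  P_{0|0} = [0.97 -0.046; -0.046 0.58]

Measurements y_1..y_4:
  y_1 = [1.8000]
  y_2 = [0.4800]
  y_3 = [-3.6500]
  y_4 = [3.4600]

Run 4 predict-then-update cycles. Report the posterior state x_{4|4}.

step 1: x^-=[-0.6268, -2.5627]  P^-=[0.6789 0.1400; 0.1400 0.7271]  S=[1.2257]  K=[0.5790; 0.2448]  nu=[2.9906]  x^+=[1.1048, -1.8307]  P^+=[0.2680 -0.0337; -0.0337 0.6537]
step 2: x^-=[0.9239, -1.2543]  P^-=[0.2620 0.0156; 0.0156 0.7423]  S=[0.7548]  K=[0.3517; 0.2371]  nu=[-0.1680]  x^+=[0.8648, -1.2942]  P^+=[0.1687 -0.0473; -0.0473 0.6999]
step 3: x^-=[0.7177, -0.8666]  P^-=[0.2040 -0.0128; -0.0128 0.7630]  S=[0.6853]  K=[0.2936; 0.2262]  nu=[-4.1771]  x^+=[-0.5087, -1.8115]  P^+=[0.1450 -0.0584; -0.0584 0.7280]
step 4: x^-=[-0.3192, -1.6256]  P^-=[0.1907 -0.0251; -0.0251 0.7766]  S=[0.6672]  K=[0.2775; 0.2184]  nu=[4.1368]  x^+=[0.8289, -0.7221]  P^+=[0.1393 -0.0656; -0.0656 0.7448]

x_post = [0.8289, -0.7221]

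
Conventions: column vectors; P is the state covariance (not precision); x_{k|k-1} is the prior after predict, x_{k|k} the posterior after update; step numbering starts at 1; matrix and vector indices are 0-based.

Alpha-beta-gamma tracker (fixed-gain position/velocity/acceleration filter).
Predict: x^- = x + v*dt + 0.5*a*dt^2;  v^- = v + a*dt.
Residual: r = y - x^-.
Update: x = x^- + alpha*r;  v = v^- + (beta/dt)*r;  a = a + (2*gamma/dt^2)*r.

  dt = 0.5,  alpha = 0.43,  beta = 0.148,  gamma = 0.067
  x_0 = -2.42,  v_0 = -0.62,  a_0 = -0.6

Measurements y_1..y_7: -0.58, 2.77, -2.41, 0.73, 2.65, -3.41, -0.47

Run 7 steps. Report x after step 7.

step 1: x_pred=-2.8050  r=2.2250  x^+=-1.8483  v^+=-0.2614  a^+=0.5926
step 2: x_pred=-1.9049  r=4.6749  x^+=0.1053  v^+=1.4187  a^+=3.0983
step 3: x_pred=1.2019  r=-3.6119  x^+=-0.3512  v^+=1.8987  a^+=1.1623
step 4: x_pred=0.7434  r=-0.0134  x^+=0.7377  v^+=2.4759  a^+=1.1551
step 5: x_pred=2.1200  r=0.5300  x^+=2.3479  v^+=3.2103  a^+=1.4392
step 6: x_pred=4.1330  r=-7.5430  x^+=0.8895  v^+=1.6972  a^+=-2.6038
step 7: x_pred=1.4126  r=-1.8826  x^+=0.6031  v^+=-0.1620  a^+=-3.6129

x_post = 0.6031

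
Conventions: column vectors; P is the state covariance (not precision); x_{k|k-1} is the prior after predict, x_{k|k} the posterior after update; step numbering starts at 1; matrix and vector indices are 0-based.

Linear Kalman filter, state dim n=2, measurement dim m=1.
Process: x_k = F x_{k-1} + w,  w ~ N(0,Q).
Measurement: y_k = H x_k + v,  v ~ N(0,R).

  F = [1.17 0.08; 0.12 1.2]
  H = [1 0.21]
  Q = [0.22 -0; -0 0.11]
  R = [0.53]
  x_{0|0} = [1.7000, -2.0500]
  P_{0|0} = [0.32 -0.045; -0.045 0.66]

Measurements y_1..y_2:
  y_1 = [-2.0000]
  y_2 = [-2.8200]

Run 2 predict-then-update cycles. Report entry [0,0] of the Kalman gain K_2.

K[0,0] = 0.5099

step 1: x^-=[1.8250, -2.2560]  P^-=[0.6538 0.0447; 0.0447 1.0520]  S=[1.2490]  K=[0.5310; 0.2127]  nu=[-3.3512]  x^+=[0.0455, -2.9687]  P^+=[0.3017 -0.0964; -0.0964 0.9956]
step 2: x^-=[-0.1843, -3.5569]  P^-=[0.6213 0.0017; 0.0017 1.5202]  S=[1.2190]  K=[0.5099; 0.2633]  nu=[-1.8888]  x^+=[-1.1475, -4.0542]  P^+=[0.3043 -0.1620; -0.1620 1.4357]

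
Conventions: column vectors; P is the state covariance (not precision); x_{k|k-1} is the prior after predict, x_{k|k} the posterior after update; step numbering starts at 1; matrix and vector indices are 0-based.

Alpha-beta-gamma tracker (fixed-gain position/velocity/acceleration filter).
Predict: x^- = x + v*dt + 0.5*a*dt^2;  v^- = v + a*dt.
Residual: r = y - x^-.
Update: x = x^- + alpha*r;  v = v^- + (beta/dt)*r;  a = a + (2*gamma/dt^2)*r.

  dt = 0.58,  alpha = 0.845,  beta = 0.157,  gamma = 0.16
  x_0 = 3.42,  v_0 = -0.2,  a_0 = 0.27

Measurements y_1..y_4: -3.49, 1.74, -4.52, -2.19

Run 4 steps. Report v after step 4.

step 1: x_pred=3.3494  r=-6.8394  x^+=-2.4299  v^+=-1.8948  a^+=-6.2360
step 2: x_pred=-4.5777  r=6.3177  x^+=0.7607  v^+=-3.8015  a^+=-0.2262
step 3: x_pred=-1.4822  r=-3.0378  x^+=-4.0491  v^+=-4.7550  a^+=-3.1160
step 4: x_pred=-7.3311  r=5.1411  x^+=-2.9869  v^+=-5.1706  a^+=1.7745

v_post = -5.1706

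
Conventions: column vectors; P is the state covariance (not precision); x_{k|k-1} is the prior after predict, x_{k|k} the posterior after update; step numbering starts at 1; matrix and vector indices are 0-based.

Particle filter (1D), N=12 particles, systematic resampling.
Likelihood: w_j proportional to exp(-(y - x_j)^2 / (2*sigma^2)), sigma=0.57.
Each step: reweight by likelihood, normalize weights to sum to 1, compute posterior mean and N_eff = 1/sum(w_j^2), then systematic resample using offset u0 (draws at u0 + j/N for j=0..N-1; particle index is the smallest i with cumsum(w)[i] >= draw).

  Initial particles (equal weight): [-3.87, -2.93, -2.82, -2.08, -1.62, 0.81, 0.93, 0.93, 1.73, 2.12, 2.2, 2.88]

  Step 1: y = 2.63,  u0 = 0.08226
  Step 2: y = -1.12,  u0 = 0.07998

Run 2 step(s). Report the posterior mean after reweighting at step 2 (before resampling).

post_mean = 1.7718

step 1: w=[0.0000, 0.0000, 0.0000, 0.0000, 0.0000, 0.0023, 0.0044, 0.0044, 0.1086, 0.2531, 0.2841, 0.3430]  mean=2.3475  Neff=3.6456  idx=[8, 9, 9, 9, 10, 10, 10, 11, 11, 11, 11, 11]
step 2: w=[0.8991, 0.0232, 0.0232, 0.0232, 0.0104, 0.0104, 0.0104, 0.0000, 0.0000, 0.0000, 0.0000, 0.0000]  mean=1.7718  Neff=1.2340  idx=[0, 0, 0, 0, 0, 0, 0, 0, 0, 0, 1, 6]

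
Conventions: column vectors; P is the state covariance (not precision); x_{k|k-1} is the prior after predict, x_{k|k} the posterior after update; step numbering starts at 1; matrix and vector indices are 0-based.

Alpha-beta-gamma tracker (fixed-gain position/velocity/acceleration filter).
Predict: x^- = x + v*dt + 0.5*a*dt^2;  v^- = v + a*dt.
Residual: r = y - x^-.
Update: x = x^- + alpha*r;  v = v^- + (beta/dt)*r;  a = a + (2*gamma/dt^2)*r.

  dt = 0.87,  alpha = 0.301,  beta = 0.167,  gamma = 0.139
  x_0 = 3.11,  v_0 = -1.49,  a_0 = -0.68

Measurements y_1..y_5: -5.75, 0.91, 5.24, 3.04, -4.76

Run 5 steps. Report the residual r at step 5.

step 1: x_pred=1.5564  r=-7.3064  x^+=-0.6429  v^+=-3.4841  a^+=-3.3635
step 2: x_pred=-4.9469  r=5.8569  x^+=-3.1840  v^+=-5.2861  a^+=-1.2124
step 3: x_pred=-8.2417  r=13.4817  x^+=-4.1837  v^+=-3.7530  a^+=3.7393
step 4: x_pred=-6.0337  r=9.0737  x^+=-3.3025  v^+=1.2420  a^+=7.0720
step 5: x_pred=0.4544  r=-5.2144  x^+=-1.1151  v^+=6.3936  a^+=5.1568

resid = -5.2144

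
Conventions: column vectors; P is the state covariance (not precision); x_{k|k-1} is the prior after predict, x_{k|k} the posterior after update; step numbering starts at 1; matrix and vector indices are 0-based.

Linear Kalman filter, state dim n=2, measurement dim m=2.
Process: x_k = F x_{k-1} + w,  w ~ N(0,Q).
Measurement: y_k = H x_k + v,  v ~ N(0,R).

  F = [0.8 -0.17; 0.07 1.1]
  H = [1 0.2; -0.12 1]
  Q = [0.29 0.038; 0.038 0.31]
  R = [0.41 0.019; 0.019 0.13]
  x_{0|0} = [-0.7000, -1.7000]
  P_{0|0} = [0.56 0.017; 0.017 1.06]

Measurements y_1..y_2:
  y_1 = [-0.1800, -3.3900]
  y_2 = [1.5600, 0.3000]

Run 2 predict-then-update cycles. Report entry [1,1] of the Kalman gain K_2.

step 1: x^-=[-0.2710, -1.9190]  P^-=[0.6744 -0.1141; -0.1141 1.5980]  S=[1.1027 0.1463; 0.1463 1.7651]  K=[0.6123 -0.1612; 0.0659 0.9076]  nu=[0.4748, -1.5035]  x^+=[0.2622, -3.2523]  P^+=[0.2440 0.0200; 0.0200 0.1216]
step 2: x^-=[0.7626, -3.5592]  P^-=[0.4442 0.0462; 0.0462 0.4614]  S=[0.8912 0.1031; 0.1031 0.5868]  K=[0.5208 -0.1036; 0.0669 0.7652]  nu=[1.5092, 3.9507]  x^+=[1.1395, -0.4350]  P^+=[0.2073 0.0213; 0.0213 0.1033]

K[1,1] = 0.7652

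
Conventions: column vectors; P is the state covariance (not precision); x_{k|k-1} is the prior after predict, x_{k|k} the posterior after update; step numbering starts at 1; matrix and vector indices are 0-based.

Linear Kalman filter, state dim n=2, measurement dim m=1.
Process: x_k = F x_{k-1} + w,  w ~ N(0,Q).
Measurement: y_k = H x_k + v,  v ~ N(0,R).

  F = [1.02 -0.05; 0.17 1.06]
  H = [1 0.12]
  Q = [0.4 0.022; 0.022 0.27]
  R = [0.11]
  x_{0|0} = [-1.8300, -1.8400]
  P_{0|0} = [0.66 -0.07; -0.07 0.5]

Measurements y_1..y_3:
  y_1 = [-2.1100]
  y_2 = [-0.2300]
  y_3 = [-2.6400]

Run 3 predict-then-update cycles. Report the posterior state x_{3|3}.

x_post = [-1.9086, -2.8577]

step 1: x^-=[-1.7746, -2.2615]  P^-=[1.0951 0.0349; 0.0349 0.8256]  S=[1.2253]  K=[0.8971; 0.1093]  nu=[-0.0640]  x^+=[-1.8320, -2.2685]  P^+=[0.1089 -0.0853; -0.0853 0.8110]
step 2: x^-=[-1.7552, -2.7161]  P^-=[0.5240 -0.0936; -0.0936 1.1537]  S=[0.6282]  K=[0.8163; 0.0714]  nu=[1.8512]  x^+=[-0.2441, -2.5839]  P^+=[0.1054 -0.1302; -0.1302 1.1505]
step 3: x^-=[-0.1198, -2.7804]  P^-=[0.5258 -0.1604; -0.1604 1.5188]  S=[0.6192]  K=[0.8181; 0.0354]  nu=[-2.1866]  x^+=[-1.9086, -2.8577]  P^+=[0.1114 -0.1783; -0.1783 1.5180]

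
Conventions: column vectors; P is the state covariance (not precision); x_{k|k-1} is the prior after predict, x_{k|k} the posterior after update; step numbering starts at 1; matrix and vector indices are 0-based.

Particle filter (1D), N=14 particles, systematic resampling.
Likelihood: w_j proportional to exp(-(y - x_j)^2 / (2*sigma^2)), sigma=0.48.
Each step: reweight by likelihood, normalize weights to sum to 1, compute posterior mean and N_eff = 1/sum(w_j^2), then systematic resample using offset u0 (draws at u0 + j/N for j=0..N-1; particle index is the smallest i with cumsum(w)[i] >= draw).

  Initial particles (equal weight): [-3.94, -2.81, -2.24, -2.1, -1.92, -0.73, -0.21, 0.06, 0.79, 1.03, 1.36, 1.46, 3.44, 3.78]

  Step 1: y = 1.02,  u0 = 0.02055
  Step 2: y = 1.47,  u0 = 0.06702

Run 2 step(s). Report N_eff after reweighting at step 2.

N_eff = 11.7198

step 1: w=[0.0000, 0.0000, 0.0000, 0.0000, 0.0000, 0.0004, 0.0107, 0.0387, 0.2547, 0.2856, 0.2223, 0.1877, 0.0000, 0.0000]  mean=1.0715  Neff=4.2978  idx=[7, 8, 8, 8, 9, 9, 9, 9, 10, 10, 10, 10, 11, 11]
step 2: w=[0.0014, 0.0380, 0.0380, 0.0380, 0.0682, 0.0682, 0.0682, 0.0682, 0.1011, 0.1011, 0.1011, 0.1011, 0.1037, 0.1037]  mean=1.2239  Neff=11.7198  idx=[2, 4, 5, 6, 7, 8, 9, 9, 10, 11, 11, 12, 13, 13]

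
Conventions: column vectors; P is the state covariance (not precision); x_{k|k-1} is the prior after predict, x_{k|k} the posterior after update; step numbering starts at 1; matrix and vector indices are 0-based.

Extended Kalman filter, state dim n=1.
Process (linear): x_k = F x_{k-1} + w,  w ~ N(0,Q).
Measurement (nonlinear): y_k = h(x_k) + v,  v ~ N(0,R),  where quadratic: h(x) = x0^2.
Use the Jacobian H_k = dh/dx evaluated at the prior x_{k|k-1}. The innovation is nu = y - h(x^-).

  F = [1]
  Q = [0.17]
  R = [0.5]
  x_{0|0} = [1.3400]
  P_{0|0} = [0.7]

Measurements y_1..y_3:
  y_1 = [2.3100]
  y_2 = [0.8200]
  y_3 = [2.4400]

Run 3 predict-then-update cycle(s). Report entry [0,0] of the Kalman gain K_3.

K[0,0] = 0.3045

step 1: x^-=[1.3400]  P^-=[0.8700]  H_jac=[2.6800]  S=[6.7487]  K=[0.3455]  nu=[0.5144]  x^+=[1.5177]  P^+=[0.0645]
step 2: x^-=[1.5177]  P^-=[0.2345]  H_jac=[3.0354]  S=[2.6603]  K=[0.2675]  nu=[-1.4835]  x^+=[1.1209]  P^+=[0.0441]
step 3: x^-=[1.1209]  P^-=[0.2141]  H_jac=[2.2417]  S=[1.5757]  K=[0.3045]  nu=[1.1837]  x^+=[1.4813]  P^+=[0.0679]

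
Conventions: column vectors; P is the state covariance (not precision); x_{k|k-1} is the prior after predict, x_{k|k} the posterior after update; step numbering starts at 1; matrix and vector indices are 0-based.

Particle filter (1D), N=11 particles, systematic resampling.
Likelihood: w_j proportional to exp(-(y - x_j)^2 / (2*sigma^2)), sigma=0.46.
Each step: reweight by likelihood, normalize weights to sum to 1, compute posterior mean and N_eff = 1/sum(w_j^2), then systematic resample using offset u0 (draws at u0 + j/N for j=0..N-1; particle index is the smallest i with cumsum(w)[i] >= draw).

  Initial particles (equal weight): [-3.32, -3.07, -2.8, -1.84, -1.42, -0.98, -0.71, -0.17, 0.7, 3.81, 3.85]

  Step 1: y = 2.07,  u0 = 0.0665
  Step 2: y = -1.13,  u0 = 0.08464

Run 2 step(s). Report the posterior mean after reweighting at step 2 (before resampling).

post_mean = 0.7000

step 1: w=[0.0000, 0.0000, 0.0000, 0.0000, 0.0000, 0.0000, 0.0000, 0.0005, 0.8978, 0.0592, 0.0424]  mean=1.0173  Neff=1.2325  idx=[8, 8, 8, 8, 8, 8, 8, 8, 8, 8, 10]
step 2: w=[0.1000, 0.1000, 0.1000, 0.1000, 0.1000, 0.1000, 0.1000, 0.1000, 0.1000, 0.1000, 0.0000]  mean=0.7000  Neff=10.0000  idx=[0, 1, 2, 3, 4, 5, 6, 7, 8, 9, 9]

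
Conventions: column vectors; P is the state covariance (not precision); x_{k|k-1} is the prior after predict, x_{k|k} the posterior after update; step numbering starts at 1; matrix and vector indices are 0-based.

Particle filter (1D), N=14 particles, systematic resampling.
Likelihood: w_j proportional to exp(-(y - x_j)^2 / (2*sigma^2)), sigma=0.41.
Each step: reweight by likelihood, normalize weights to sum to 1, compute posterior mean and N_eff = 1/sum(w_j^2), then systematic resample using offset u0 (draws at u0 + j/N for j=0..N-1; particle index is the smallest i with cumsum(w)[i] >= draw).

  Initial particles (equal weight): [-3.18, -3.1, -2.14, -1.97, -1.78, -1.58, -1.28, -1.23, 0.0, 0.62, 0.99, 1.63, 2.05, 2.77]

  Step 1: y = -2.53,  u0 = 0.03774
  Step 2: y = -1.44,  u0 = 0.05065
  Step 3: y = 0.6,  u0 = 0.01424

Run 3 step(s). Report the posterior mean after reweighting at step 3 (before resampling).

post_mean = -1.5884

step 1: w=[0.1447, 0.1935, 0.3234, 0.2001, 0.0954, 0.0347, 0.0049, 0.0033, 0.0000, 0.0000, 0.0000, 0.0000, 0.0000, 0.0000]  mean=-2.3812  Neff=4.6872  idx=[0, 0, 1, 1, 1, 2, 2, 2, 2, 3, 3, 3, 4, 5]
step 2: w=[0.0000, 0.0000, 0.0001, 0.0001, 0.0001, 0.0599, 0.0599, 0.0599, 0.0599, 0.1116, 0.1116, 0.1116, 0.1825, 0.2428]  mean=-1.8817  Neff=6.9463  idx=[5, 7, 8, 9, 9, 10, 11, 11, 12, 12, 13, 13, 13, 13]
step 3: w=[0.0001, 0.0001, 0.0001, 0.0010, 0.0010, 0.0010, 0.0010, 0.0010, 0.0160, 0.0160, 0.2407, 0.2407, 0.2407, 0.2407]  mean=-1.5884  Neff=4.3039  idx=[8, 10, 10, 10, 11, 11, 11, 11, 12, 12, 12, 13, 13, 13]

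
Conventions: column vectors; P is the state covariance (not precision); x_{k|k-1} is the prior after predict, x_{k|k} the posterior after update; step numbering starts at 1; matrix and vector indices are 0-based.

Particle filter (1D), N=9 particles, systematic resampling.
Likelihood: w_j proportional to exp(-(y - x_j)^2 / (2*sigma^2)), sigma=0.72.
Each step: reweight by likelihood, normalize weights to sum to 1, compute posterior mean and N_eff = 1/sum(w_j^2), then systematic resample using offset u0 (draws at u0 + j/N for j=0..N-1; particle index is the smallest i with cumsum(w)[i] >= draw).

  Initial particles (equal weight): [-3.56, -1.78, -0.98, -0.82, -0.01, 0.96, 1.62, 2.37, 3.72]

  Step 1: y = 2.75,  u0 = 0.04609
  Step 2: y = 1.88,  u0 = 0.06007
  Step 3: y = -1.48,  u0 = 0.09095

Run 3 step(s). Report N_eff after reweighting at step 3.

step 1: w=[0.0000, 0.0000, 0.0000, 0.0000, 0.0004, 0.0282, 0.1811, 0.5399, 0.2504]  mean=2.5315  Neff=2.5790  idx=[6, 6, 7, 7, 7, 7, 7, 8, 8]
step 2: w=[0.1583, 0.1583, 0.1341, 0.1341, 0.1341, 0.1341, 0.1341, 0.0065, 0.0065]  mean=2.1499  Neff=7.1368  idx=[0, 1, 1, 2, 3, 4, 5, 5, 6]
step 3: w=[0.3290, 0.3290, 0.3290, 0.0022, 0.0022, 0.0022, 0.0022, 0.0022, 0.0022]  mean=1.6297  Neff=3.0789  idx=[0, 0, 0, 1, 1, 1, 2, 2, 2]

N_eff = 3.0789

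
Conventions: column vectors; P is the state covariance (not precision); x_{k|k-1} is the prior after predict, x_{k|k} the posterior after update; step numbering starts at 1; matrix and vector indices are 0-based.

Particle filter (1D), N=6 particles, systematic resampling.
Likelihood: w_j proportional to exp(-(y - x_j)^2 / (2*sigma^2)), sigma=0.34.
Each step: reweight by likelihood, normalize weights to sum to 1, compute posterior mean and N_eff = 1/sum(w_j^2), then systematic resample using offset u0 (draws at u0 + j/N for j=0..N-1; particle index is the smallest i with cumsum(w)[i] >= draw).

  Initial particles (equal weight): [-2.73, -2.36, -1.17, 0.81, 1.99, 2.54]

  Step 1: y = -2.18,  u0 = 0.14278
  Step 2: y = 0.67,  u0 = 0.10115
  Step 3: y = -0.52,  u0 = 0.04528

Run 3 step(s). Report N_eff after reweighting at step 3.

N_eff = 6.0000

step 1: w=[0.2347, 0.7548, 0.0105, 0.0000, 0.0000, 0.0000]  mean=-2.4343  Neff=1.6003  idx=[0, 1, 1, 1, 1, 1]
step 2: w=[0.0000, 0.2000, 0.2000, 0.2000, 0.2000, 0.2000]  mean=-2.3600  Neff=5.0001  idx=[1, 2, 3, 4, 4, 5]
step 3: w=[0.1667, 0.1667, 0.1667, 0.1667, 0.1667, 0.1667]  mean=-2.3600  Neff=6.0000  idx=[0, 1, 2, 3, 4, 5]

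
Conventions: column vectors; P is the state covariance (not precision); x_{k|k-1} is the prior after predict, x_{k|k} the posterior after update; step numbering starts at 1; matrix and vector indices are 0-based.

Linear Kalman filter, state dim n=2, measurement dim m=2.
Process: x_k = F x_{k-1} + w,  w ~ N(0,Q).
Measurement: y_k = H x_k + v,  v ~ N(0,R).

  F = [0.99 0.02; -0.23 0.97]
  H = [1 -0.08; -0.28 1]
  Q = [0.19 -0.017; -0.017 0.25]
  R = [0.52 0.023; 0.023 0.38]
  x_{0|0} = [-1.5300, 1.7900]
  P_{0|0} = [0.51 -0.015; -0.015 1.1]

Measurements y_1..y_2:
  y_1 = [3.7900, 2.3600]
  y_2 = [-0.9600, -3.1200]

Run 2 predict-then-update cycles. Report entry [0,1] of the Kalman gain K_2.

K[0,1] = -0.0700

step 1: x^-=[-1.4789, 2.0882]  P^-=[0.6897 -0.1261; -0.1261 1.3187]  S=[1.2383 -0.4046; -0.4046 1.8234]  K=[0.5476 -0.0536; 0.0599 0.7559]  nu=[5.4360, -0.1423]  x^+=[1.5055, 2.3062]  P^+=[0.2894 0.0733; 0.0733 0.3091]
step 2: x^-=[1.5366, 1.8908]  P^-=[0.4766 -0.0069; -0.0069 0.5235]  S=[1.0011 -0.1594; -0.1594 0.9447]  K=[0.4655 -0.0700; 0.0409 0.5631]  nu=[-2.3453, -4.5806]  x^+=[0.7655, -0.7843]  P^+=[0.2447 0.0526; 0.0526 0.2296]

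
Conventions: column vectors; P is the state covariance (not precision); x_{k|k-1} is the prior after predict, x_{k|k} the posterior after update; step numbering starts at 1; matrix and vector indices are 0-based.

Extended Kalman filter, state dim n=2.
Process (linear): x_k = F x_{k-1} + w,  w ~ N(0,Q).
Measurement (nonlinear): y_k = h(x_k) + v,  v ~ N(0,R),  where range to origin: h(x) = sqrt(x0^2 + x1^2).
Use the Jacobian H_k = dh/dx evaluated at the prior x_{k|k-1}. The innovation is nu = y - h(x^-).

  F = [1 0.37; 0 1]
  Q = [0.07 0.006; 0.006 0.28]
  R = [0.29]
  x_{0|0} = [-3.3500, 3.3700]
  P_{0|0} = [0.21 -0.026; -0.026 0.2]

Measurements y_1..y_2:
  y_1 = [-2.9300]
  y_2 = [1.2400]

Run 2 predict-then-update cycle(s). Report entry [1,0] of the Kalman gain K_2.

K[1,0] = -0.4558

step 1: x^-=[-2.1031, 3.3700]  P^-=[0.2881 0.0540; 0.0540 0.4800]  H_jac=[-0.5294 0.8484]  S=[0.6677]  K=[-0.1599; 0.5670]  nu=[-6.9024]  x^+=[-0.9997, -0.5439]  P^+=[0.2711 0.1145; 0.1145 0.2653]
step 2: x^-=[-1.2010, -0.5439]  P^-=[0.4621 0.2187; 0.2187 0.5453]  H_jac=[-0.9109 -0.4126]  S=[0.9307]  K=[-0.5493; -0.4558]  nu=[-0.0784]  x^+=[-1.1579, -0.5082]  P^+=[0.1813 -0.0143; -0.0143 0.3520]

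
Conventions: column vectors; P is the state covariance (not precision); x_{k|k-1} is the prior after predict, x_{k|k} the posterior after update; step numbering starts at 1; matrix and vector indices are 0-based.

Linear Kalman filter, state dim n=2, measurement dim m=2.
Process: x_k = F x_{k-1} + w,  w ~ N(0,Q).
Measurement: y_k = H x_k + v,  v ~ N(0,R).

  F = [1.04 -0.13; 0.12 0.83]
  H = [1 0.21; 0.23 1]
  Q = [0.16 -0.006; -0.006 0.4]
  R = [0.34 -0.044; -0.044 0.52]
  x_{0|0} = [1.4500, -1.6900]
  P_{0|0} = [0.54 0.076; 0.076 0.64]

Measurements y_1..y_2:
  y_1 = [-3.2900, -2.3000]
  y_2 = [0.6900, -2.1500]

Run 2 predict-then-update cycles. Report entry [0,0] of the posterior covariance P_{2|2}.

P_post[0,0] = 0.2109

step 1: x^-=[1.7277, -1.2287]  P^-=[0.7343 0.0568; 0.0568 0.8638]  S=[1.1363 0.3658; 0.3658 1.4488]  K=[0.6603 -0.0110; 0.0161 0.6012]  nu=[-4.7597, -1.4687]  x^+=[-1.3989, -2.1881]  P^+=[0.2441 -0.0909; -0.0909 0.3328]
step 2: x^-=[-1.1705, -1.9840]  P^-=[0.4542 -0.0885; -0.0885 0.6147]  S=[0.7841 0.0968; 0.0968 1.1180]  K=[0.5597 -0.0342; -0.0140 0.5328]  nu=[2.2771, 0.1032]  x^+=[0.1006, -1.9609]  P^+=[0.2109 -0.0909; -0.0909 0.2986]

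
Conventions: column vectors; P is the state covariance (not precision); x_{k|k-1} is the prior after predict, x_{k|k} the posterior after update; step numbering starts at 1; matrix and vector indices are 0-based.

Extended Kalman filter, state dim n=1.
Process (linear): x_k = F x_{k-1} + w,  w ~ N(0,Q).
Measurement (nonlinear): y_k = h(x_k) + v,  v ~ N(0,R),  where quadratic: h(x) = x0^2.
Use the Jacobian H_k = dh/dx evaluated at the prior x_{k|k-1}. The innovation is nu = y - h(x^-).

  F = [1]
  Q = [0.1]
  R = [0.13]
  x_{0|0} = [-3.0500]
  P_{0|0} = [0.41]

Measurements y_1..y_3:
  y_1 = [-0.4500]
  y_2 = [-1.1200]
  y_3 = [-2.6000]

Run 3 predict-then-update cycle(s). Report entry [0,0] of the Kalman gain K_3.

step 1: x^-=[-3.0500]  P^-=[0.5100]  H_jac=[-6.1000]  S=[19.1071]  K=[-0.1628]  nu=[-9.7525]  x^+=[-1.4621]  P^+=[0.0035]
step 2: x^-=[-1.4621]  P^-=[0.1035]  H_jac=[-2.9242]  S=[1.0148]  K=[-0.2982]  nu=[-3.2578]  x^+=[-0.4908]  P^+=[0.0133]
step 3: x^-=[-0.4908]  P^-=[0.1133]  H_jac=[-0.9815]  S=[0.2391]  K=[-0.4649]  nu=[-2.8408]  x^+=[0.8300]  P^+=[0.0616]

K[0,0] = -0.4649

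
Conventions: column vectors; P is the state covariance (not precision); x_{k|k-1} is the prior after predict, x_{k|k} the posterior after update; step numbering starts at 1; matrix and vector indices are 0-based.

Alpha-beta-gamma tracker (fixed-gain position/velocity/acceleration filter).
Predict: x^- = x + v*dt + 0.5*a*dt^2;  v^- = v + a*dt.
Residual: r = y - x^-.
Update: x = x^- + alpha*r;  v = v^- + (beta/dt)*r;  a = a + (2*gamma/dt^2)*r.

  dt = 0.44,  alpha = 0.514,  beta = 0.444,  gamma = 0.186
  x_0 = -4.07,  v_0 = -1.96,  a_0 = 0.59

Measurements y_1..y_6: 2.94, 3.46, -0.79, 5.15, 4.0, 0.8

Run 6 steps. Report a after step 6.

a_post = -18.0555

step 1: x_pred=-4.8753  r=7.8153  x^+=-0.8582  v^+=6.1859  a^+=15.6070
step 2: x_pred=3.3743  r=0.0857  x^+=3.4184  v^+=13.1394  a^+=15.7716
step 3: x_pred=10.7264  r=-11.5164  x^+=4.8070  v^+=8.4578  a^+=-6.3571
step 4: x_pred=7.9131  r=-2.7631  x^+=6.4928  v^+=2.8725  a^+=-11.6663
step 5: x_pred=6.6275  r=-2.6275  x^+=5.2770  v^+=-4.9120  a^+=-16.7149
step 6: x_pred=1.4977  r=-0.6977  x^+=1.1391  v^+=-12.9706  a^+=-18.0555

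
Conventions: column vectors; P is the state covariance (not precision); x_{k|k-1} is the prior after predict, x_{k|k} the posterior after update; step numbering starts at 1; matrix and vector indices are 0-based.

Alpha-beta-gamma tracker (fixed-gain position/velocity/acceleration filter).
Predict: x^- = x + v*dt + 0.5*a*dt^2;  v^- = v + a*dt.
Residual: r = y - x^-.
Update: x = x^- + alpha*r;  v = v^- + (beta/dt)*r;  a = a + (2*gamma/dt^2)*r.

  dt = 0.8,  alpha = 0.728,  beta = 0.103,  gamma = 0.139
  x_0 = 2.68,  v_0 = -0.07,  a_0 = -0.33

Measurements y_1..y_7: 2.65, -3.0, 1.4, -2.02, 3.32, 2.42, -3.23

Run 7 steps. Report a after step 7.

a_post = 1.0970

step 1: x_pred=2.5184  r=0.1316  x^+=2.6142  v^+=-0.3171  a^+=-0.2728
step 2: x_pred=2.2733  r=-5.2733  x^+=-1.5657  v^+=-1.2143  a^+=-2.5634
step 3: x_pred=-3.3574  r=4.7574  x^+=0.1060  v^+=-2.6525  a^+=-0.4969
step 4: x_pred=-2.1750  r=0.1550  x^+=-2.0622  v^+=-3.0301  a^+=-0.4296
step 5: x_pred=-4.6237  r=7.9437  x^+=1.1593  v^+=-2.3510  a^+=3.0209
step 6: x_pred=0.2452  r=2.1748  x^+=1.8285  v^+=0.3458  a^+=3.9656
step 7: x_pred=3.3741  r=-6.6041  x^+=-1.4337  v^+=2.6680  a^+=1.0970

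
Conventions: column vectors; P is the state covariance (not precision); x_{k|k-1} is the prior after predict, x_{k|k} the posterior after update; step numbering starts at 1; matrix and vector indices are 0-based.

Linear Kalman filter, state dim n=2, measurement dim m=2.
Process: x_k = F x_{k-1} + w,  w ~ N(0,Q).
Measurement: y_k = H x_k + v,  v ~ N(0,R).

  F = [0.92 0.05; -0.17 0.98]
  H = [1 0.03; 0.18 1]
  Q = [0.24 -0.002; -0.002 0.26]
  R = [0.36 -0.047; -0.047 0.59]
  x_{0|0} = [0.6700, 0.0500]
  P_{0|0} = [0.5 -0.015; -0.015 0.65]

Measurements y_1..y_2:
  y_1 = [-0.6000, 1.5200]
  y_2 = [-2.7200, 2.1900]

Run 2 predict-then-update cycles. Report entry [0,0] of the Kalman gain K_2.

step 1: x^-=[0.6189, -0.0649]  P^-=[0.6634 -0.0617; -0.0617 0.9037]  S=[1.0206 0.0375; 0.0375 1.4930]  K=[0.6474 0.0224; -0.0559 0.5993]  nu=[-1.2170, 1.4735]  x^+=[-0.1360, 0.8862]  P^+=[0.2338 -0.0593; -0.0593 0.3669]
step 2: x^-=[-0.0808, 0.8916]  P^-=[0.4334 -0.0736; -0.0736 0.6389]  S=[0.7895 -0.0238; -0.0238 1.2164]  K=[0.5465 0.0143; -0.0534 0.5133]  nu=[-2.6659, 1.3130]  x^+=[-1.5190, 1.7079]  P^+=[0.1977 -0.0528; -0.0528 0.3148]

K[0,0] = 0.5465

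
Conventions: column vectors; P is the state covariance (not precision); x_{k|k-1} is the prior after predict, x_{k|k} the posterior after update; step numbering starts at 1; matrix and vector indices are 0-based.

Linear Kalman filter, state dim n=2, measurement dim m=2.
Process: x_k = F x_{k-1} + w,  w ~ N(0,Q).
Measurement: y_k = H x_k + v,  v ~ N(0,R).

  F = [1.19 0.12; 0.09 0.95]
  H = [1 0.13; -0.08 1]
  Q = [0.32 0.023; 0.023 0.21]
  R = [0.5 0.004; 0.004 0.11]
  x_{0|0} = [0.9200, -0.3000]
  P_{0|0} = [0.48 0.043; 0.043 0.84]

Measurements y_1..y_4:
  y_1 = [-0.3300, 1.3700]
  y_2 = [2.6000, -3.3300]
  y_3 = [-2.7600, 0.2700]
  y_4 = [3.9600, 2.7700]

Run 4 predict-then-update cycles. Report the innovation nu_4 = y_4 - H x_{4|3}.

innov = [5.0974, 3.1927]

step 1: x^-=[1.0588, -0.2022]  P^-=[1.0241 0.2192; 0.2192 0.9793]  S=[1.5977 0.2663; 0.2663 1.0608]  K=[0.6651 -0.0376; 0.0686 0.8894]  nu=[-1.3625, 1.6569]  x^+=[0.0904, 1.1780]  P^+=[0.3292 0.0249; 0.0249 0.1001]
step 2: x^-=[0.2489, 1.1272]  P^-=[0.7947 0.0980; 0.0980 0.3073]  S=[1.3254 0.0774; 0.0774 0.4067]  K=[0.6111 -0.0315; 0.0618 0.7245]  nu=[2.2046, -4.4373]  x^+=[1.7359, -1.9515]  P^+=[0.3024 0.0232; 0.0232 0.0818]
step 3: x^-=[1.8316, -1.6976]  P^-=[0.7560 0.0912; 0.0912 0.2902]  S=[1.2846 0.0715; 0.0715 0.3905]  K=[0.5995 -0.0311; 0.0606 0.7135]  nu=[-4.3709, 2.1142]  x^+=[-0.8545, -0.4543]  P^+=[0.2967 0.0227; 0.0227 0.0805]
step 4: x^-=[-1.0713, -0.5085]  P^-=[0.7477 0.0899; 0.0899 0.2890]  S=[1.2760 0.0707; 0.0707 0.3894]  K=[0.5969 -0.0312; 0.0604 0.7127]  nu=[5.0974, 3.1927]  x^+=[1.8717, 2.0749]  P^+=[0.2954 0.0226; 0.0226 0.0804]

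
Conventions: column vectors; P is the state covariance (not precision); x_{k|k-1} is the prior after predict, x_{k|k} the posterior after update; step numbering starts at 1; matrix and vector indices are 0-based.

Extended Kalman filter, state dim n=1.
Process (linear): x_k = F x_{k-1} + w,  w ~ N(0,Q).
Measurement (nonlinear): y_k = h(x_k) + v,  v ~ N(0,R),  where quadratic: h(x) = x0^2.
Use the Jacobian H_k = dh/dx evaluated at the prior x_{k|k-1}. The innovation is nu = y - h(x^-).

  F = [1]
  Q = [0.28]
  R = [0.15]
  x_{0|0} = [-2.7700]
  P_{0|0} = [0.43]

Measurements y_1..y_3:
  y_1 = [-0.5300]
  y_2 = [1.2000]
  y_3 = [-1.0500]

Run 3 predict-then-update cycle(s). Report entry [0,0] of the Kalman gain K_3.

K[0,0] = -0.4046

step 1: x^-=[-2.7700]  P^-=[0.7100]  H_jac=[-5.5400]  S=[21.9410]  K=[-0.1793]  nu=[-8.2029]  x^+=[-1.2995]  P^+=[0.0049]
step 2: x^-=[-1.2995]  P^-=[0.2849]  H_jac=[-2.5989]  S=[2.0740]  K=[-0.3569]  nu=[-0.4886]  x^+=[-1.1251]  P^+=[0.0206]
step 3: x^-=[-1.1251]  P^-=[0.3006]  H_jac=[-2.2501]  S=[1.6719]  K=[-0.4046]  nu=[-2.3158]  x^+=[-0.1882]  P^+=[0.0270]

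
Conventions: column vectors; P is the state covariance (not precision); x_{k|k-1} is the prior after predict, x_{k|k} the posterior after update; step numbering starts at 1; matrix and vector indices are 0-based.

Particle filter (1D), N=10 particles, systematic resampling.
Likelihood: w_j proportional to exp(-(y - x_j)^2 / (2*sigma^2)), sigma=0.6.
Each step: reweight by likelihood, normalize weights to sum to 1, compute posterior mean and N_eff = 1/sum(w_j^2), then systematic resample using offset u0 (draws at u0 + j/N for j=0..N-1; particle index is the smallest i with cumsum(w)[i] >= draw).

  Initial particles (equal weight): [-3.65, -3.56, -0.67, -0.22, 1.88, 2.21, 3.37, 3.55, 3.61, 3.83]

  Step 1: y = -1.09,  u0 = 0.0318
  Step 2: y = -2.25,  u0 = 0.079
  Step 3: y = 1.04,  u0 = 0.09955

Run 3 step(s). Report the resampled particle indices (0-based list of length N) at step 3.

step 1: w=[0.0001, 0.0002, 0.6911, 0.3086, 0.0000, 0.0000, 0.0000, 0.0000, 0.0000, 0.0000]  mean=-0.5319  Neff=1.7456  idx=[2, 2, 2, 2, 2, 2, 2, 3, 3, 3]
step 2: w=[0.1367, 0.1367, 0.1367, 0.1367, 0.1367, 0.1367, 0.1367, 0.0143, 0.0143, 0.0143]  mean=-0.6507  Neff=7.6068  idx=[0, 1, 2, 2, 3, 4, 4, 5, 6, 8]
step 3: w=[0.0649, 0.0649, 0.0649, 0.0649, 0.0649, 0.0649, 0.0649, 0.0649, 0.0649, 0.4156]  mean=-0.4830  Neff=4.7472  idx=[1, 3, 4, 6, 7, 9, 9, 9, 9, 9]

resampled_idx = [1, 3, 4, 6, 7, 9, 9, 9, 9, 9]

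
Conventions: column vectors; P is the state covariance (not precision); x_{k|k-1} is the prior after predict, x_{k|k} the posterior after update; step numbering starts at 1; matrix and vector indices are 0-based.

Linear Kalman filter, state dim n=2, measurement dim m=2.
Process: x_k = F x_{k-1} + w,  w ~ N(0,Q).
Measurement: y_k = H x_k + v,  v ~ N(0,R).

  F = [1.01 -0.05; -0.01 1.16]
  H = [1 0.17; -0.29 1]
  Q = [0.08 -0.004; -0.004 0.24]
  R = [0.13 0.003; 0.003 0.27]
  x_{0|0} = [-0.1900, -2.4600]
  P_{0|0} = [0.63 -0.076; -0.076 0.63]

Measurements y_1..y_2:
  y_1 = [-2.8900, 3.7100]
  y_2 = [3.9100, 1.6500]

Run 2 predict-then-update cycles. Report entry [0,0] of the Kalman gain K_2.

step 1: x^-=[-0.0689, -2.8517]  P^-=[0.7319 -0.1360; -0.1360 1.0896]  S=[0.8472 -0.1533; -0.1533 1.5000]  K=[0.8096 -0.1494; 0.1980 0.7729]  nu=[-2.3363, 6.5417]  x^+=[-2.9379, 1.7419]  P^+=[0.1060 -0.0072; -0.0072 0.2072]
step 2: x^-=[-3.0543, 2.0499]  P^-=[0.1894 -0.0255; -0.0255 0.5190]  S=[0.3257 0.0121; 0.0121 0.8197]  K=[0.5721 -0.1065; 0.1689 0.6397]  nu=[6.6158, -1.2857]  x^+=[0.8675, 2.3450]  P^+=[0.0750 -0.0053; -0.0053 0.1717]

K[0,0] = 0.5721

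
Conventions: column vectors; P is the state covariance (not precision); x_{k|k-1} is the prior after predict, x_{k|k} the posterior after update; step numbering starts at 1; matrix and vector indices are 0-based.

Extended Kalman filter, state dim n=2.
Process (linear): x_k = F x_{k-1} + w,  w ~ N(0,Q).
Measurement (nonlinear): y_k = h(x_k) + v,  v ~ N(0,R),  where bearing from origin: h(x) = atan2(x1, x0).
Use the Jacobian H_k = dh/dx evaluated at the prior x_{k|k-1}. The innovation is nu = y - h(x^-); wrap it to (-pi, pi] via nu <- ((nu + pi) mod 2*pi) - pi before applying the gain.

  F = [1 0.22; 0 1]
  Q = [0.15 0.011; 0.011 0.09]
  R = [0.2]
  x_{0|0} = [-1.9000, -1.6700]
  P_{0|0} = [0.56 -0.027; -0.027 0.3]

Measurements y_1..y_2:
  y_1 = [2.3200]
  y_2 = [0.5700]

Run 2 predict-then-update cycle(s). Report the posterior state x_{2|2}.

step 1: x^-=[-2.2674, -1.6700]  P^-=[0.7126 0.0500; 0.0500 0.3900]  H_jac=[0.2106 -0.2859]  S=[0.2575]  K=[0.5274; -0.3922]  nu=[-1.4564]  x^+=[-3.0355, -1.0988]  P^+=[0.6410 0.1033; 0.1033 0.3504]
step 2: x^-=[-3.2772, -1.0988]  P^-=[0.8534 0.1913; 0.1913 0.4404]  H_jac=[0.0920 -0.2743]  S=[0.2307]  K=[0.1127; -0.4474]  nu=[-2.8951]  x^+=[-3.6035, 0.1963]  P^+=[0.8505 0.2030; 0.2030 0.3942]

x_post = [-3.6035, 0.1963]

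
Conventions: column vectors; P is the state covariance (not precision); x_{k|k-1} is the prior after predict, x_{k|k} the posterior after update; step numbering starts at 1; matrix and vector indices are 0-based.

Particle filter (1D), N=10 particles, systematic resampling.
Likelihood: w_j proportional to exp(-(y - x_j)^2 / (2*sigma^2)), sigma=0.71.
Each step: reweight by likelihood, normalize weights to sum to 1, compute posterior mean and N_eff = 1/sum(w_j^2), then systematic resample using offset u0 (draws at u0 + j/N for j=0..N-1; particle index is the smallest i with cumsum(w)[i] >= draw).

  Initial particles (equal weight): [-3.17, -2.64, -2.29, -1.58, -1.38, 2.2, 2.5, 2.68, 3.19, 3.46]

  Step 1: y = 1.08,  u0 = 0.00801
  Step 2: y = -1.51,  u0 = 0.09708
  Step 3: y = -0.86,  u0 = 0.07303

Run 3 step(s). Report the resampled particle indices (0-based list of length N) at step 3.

resampled_idx = [0, 1, 2, 3, 4, 5, 6, 6, 7, 8]

step 1: w=[0.0000, 0.0000, 0.0000, 0.0017, 0.0047, 0.5525, 0.2595, 0.1513, 0.0232, 0.0070]  mean=2.3586  Neff=2.5242  idx=[5, 5, 5, 5, 5, 5, 6, 6, 6, 7]
step 2: w=[0.1581, 0.1581, 0.1581, 0.1581, 0.1581, 0.1581, 0.0159, 0.0159, 0.0159, 0.0037]  mean=2.2161  Neff=6.6332  idx=[0, 1, 1, 2, 3, 3, 4, 5, 5, 9]
step 3: w=[0.1106, 0.1106, 0.1106, 0.1106, 0.1106, 0.1106, 0.1106, 0.1106, 0.1106, 0.0048]  mean=2.2023  Neff=9.0847  idx=[0, 1, 2, 3, 4, 5, 6, 6, 7, 8]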